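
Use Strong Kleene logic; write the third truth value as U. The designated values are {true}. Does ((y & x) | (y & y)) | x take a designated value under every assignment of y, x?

Countermodel: y=U, x=U gives U, which is not designated.

No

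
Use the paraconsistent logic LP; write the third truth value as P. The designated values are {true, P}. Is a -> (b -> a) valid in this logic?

Yes

Every assignment of a, b over {true, P, false} gives a value in {true, P}.
In particular, with a=P, b=P: a -> (b -> a) = P.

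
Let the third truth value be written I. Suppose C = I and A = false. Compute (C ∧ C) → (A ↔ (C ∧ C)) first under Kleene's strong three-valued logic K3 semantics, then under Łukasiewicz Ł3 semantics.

In Kleene's strong three-valued logic K3: C ∧ C = I ∧ I = I
C ∧ C = I ∧ I = I
A ↔ (C ∧ C) = false ↔ I = I
(C ∧ C) → (A ↔ (C ∧ C)) = I → I = I  [¬I ∨ I]
In Łukasiewicz Ł3: C ∧ C = I ∧ I = I
C ∧ C = I ∧ I = I
A ↔ (C ∧ C) = false ↔ I = I
(C ∧ C) → (A ↔ (C ∧ C)) = I → I = true
They differ because Kleene's strong three-valued logic K3 and Łukasiewicz Ł3 treat I differently under implication.

I; true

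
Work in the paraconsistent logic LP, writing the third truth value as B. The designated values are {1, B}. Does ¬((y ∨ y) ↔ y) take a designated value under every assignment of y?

Countermodel: y=1 gives 0, which is not designated.

No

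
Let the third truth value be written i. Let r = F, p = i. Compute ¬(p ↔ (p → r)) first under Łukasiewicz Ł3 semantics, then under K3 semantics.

F; i

In Łukasiewicz Ł3: p → r = i → F = i  [min(1, 1−½+0)]
p ↔ (p → r) = i ↔ i = T
¬(p ↔ (p → r)) = ¬T = F
In K3: p → r = i → F = i  [¬i ∨ F]
p ↔ (p → r) = i ↔ i = i
¬(p ↔ (p → r)) = ¬i = i
They differ because Łukasiewicz Ł3 and K3 treat i differently under implication.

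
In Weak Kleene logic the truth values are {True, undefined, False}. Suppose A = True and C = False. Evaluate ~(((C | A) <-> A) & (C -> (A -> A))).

C | A = False | True = True
(C | A) <-> A = True <-> True = True
A -> A = True -> True = True
C -> (A -> A) = False -> True = True
((C | A) <-> A) & (C -> (A -> A)) = True & True = True
~(((C | A) <-> A) & (C -> (A -> A))) = ~True = False

False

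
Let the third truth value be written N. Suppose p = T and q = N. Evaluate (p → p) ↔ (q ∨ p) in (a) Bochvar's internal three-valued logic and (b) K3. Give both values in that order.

In Bochvar's internal three-valued logic: p → p = T → T = T
q ∨ p = N ∨ T = N
(p → p) ↔ (q ∨ p) = T ↔ N = N
In K3: p → p = T → T = T
q ∨ p = N ∨ T = T
(p → p) ↔ (q ∨ p) = T ↔ T = T
They differ because Bochvar's internal three-valued logic and K3 treat N differently under the binary connectives.

N; T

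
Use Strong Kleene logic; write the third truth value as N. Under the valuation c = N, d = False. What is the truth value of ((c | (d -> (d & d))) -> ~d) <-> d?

False

d & d = False & False = False
d -> (d & d) = False -> False = True
c | (d -> (d & d)) = N | True = True
~d = ~False = True
(c | (d -> (d & d))) -> ~d = True -> True = True
((c | (d -> (d & d))) -> ~d) <-> d = True <-> False = False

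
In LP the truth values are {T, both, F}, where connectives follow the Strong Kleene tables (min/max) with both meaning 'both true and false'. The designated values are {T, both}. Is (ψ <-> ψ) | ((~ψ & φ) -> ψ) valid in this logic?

Yes

Every assignment of ψ, φ over {T, both, F} gives a value in {T, both}.
In particular, with ψ=both, φ=both: (ψ <-> ψ) | ((~ψ & φ) -> ψ) = both.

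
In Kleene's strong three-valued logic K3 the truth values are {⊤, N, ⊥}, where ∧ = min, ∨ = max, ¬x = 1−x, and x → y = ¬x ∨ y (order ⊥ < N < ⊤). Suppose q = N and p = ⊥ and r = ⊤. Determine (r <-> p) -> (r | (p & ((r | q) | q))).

r <-> p = ⊤ <-> ⊥ = ⊥
r | q = ⊤ | N = ⊤
(r | q) | q = ⊤ | N = ⊤
p & ((r | q) | q) = ⊥ & ⊤ = ⊥
r | (p & ((r | q) | q)) = ⊤ | ⊥ = ⊤
(r <-> p) -> (r | (p & ((r | q) | q))) = ⊥ -> ⊤ = ⊤

⊤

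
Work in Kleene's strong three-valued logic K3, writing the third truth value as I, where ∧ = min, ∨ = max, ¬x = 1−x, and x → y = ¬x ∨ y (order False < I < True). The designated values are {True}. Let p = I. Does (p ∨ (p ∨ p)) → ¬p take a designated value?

p ∨ p = I ∨ I = I
p ∨ (p ∨ p) = I ∨ I = I
¬p = ¬I = I
(p ∨ (p ∨ p)) → ¬p = I → I = I
I ∉ {True}.

No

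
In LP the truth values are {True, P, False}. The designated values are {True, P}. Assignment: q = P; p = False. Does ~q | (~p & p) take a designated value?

Yes

~q = ~P = P
~p = ~False = True
~p & p = True & False = False
~q | (~p & p) = P | False = P
P ∈ {True, P}.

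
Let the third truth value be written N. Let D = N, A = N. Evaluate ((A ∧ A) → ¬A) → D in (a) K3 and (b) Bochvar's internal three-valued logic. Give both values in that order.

In K3: A ∧ A = N ∧ N = N
¬A = ¬N = N
(A ∧ A) → ¬A = N → N = N
((A ∧ A) → ¬A) → D = N → N = N
In Bochvar's internal three-valued logic: A ∧ A = N ∧ N = N
¬A = ¬N = N
(A ∧ A) → ¬A = N → N = N
((A ∧ A) → ¬A) → D = N → N = N

N; N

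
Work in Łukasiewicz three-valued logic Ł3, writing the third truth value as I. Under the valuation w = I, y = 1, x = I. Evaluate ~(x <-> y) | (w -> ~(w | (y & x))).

1

x <-> y = I <-> 1 = I
~(x <-> y) = ~I = I
y & x = 1 & I = I
w | (y & x) = I | I = I
~(w | (y & x)) = ~I = I
w -> ~(w | (y & x)) = I -> I = 1
~(x <-> y) | (w -> ~(w | (y & x))) = I | 1 = 1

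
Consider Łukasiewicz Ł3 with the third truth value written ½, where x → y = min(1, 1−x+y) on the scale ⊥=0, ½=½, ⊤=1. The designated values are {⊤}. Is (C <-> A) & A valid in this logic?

Countermodel: C=⊤, A=½ gives ½, which is not designated.

No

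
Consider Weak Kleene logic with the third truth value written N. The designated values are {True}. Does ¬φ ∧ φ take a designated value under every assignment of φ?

No

Countermodel: φ=True gives False, which is not designated.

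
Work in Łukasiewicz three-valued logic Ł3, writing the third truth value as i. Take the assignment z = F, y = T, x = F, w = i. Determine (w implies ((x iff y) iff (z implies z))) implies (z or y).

x iff y = F iff T = F
z implies z = F implies F = T
(x iff y) iff (z implies z) = F iff T = F
w implies ((x iff y) iff (z implies z)) = i implies F = i
z or y = F or T = T
(w implies ((x iff y) iff (z implies z))) implies (z or y) = i implies T = T

T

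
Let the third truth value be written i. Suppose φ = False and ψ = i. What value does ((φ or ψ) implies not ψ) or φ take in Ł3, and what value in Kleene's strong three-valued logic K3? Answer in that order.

In Ł3: φ or ψ = False or i = i
not ψ = not i = i
(φ or ψ) implies not ψ = i implies i = True  [min(1, 1−½+½)]
((φ or ψ) implies not ψ) or φ = True or False = True
In Kleene's strong three-valued logic K3: φ or ψ = False or i = i
not ψ = not i = i
(φ or ψ) implies not ψ = i implies i = i  [not i or i]
((φ or ψ) implies not ψ) or φ = i or False = i
They differ because Ł3 and Kleene's strong three-valued logic K3 treat i differently under implication.

True; i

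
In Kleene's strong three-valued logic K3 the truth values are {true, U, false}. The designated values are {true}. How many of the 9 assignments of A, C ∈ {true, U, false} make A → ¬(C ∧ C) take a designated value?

Of the 9 assignments, 5 give a value in {true}.

5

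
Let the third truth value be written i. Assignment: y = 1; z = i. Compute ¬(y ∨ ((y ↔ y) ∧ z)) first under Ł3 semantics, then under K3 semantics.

0; 0

In Ł3: y ↔ y = 1 ↔ 1 = 1
(y ↔ y) ∧ z = 1 ∧ i = i
y ∨ ((y ↔ y) ∧ z) = 1 ∨ i = 1
¬(y ∨ ((y ↔ y) ∧ z)) = ¬1 = 0
In K3: y ↔ y = 1 ↔ 1 = 1
(y ↔ y) ∧ z = 1 ∧ i = i
y ∨ ((y ↔ y) ∧ z) = 1 ∨ i = 1
¬(y ∨ ((y ↔ y) ∧ z)) = ¬1 = 0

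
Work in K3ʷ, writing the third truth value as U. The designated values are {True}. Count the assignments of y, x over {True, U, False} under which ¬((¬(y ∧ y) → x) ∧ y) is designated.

Designated under: (y=False, x=True); (y=False, x=False).

2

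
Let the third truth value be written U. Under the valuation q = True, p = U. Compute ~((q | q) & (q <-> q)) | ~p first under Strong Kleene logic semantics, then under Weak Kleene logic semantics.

U; U

In Strong Kleene logic: q | q = True | True = True
q <-> q = True <-> True = True
(q | q) & (q <-> q) = True & True = True
~((q | q) & (q <-> q)) = ~True = False
~p = ~U = U
~((q | q) & (q <-> q)) | ~p = False | U = U
In Weak Kleene logic: q | q = True | True = True
q <-> q = True <-> True = True
(q | q) & (q <-> q) = True & True = True
~((q | q) & (q <-> q)) = ~True = False
~p = ~U = U
~((q | q) & (q <-> q)) | ~p = False | U = U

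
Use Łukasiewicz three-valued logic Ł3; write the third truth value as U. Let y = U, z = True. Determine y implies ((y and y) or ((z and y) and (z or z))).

True

y and y = U and U = U
z and y = True and U = U
z or z = True or True = True
(z and y) and (z or z) = U and True = U
(y and y) or ((z and y) and (z or z)) = U or U = U
y implies ((y and y) or ((z and y) and (z or z))) = U implies U = True  [min(1, 1−½+½)]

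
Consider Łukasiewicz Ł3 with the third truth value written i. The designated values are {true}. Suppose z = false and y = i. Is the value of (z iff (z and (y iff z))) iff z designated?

y iff z = i iff false = i  [1 − |½−0|]
z and (y iff z) = false and i = false
z iff (z and (y iff z)) = false iff false = true
(z iff (z and (y iff z))) iff z = true iff false = false
false ∉ {true}.

No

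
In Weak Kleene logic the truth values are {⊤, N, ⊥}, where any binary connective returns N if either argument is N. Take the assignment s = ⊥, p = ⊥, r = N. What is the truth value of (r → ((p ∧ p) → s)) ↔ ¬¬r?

p ∧ p = ⊥ ∧ ⊥ = ⊥
(p ∧ p) → s = ⊥ → ⊥ = ⊤
r → ((p ∧ p) → s) = N → ⊤ = N  [any arg is the third value ⇒ result is the third value]
¬r = ¬N = N
¬¬r = ¬N = N
(r → ((p ∧ p) → s)) ↔ ¬¬r = N ↔ N = N

N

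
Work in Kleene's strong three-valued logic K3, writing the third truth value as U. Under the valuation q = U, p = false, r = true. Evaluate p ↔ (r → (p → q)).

false

p → q = false → U = true
r → (p → q) = true → true = true
p ↔ (r → (p → q)) = false ↔ true = false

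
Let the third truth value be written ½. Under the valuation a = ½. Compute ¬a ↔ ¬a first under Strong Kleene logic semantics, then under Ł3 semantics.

In Strong Kleene logic: ¬a = ¬½ = ½
¬a = ¬½ = ½
¬a ↔ ¬a = ½ ↔ ½ = ½
In Ł3: ¬a = ¬½ = ½
¬a = ¬½ = ½
¬a ↔ ¬a = ½ ↔ ½ = T  [1 − |½−½|]
They differ because Strong Kleene logic and Ł3 treat ½ differently under implication.

½; T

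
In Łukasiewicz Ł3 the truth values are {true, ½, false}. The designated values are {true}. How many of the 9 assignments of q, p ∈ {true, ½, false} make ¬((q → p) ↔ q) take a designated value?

Designated under: (q=true, p=false); (q=false, p=true); (q=false, p=½); (q=false, p=false).

4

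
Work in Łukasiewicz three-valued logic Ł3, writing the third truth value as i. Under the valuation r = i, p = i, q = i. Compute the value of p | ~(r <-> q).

r <-> q = i <-> i = 1  [1 − |½−½|]
~(r <-> q) = ~1 = 0
p | ~(r <-> q) = i | 0 = i

i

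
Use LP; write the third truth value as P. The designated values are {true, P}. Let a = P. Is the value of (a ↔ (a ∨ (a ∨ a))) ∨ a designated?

Yes

a ∨ a = P ∨ P = P
a ∨ (a ∨ a) = P ∨ P = P
a ↔ (a ∨ (a ∨ a)) = P ↔ P = P
(a ↔ (a ∨ (a ∨ a))) ∨ a = P ∨ P = P
P ∈ {true, P}.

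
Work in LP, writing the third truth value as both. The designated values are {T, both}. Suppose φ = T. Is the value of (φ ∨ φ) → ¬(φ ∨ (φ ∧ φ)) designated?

φ ∨ φ = T ∨ T = T
φ ∧ φ = T ∧ T = T
φ ∨ (φ ∧ φ) = T ∨ T = T
¬(φ ∨ (φ ∧ φ)) = ¬T = F
(φ ∨ φ) → ¬(φ ∨ (φ ∧ φ)) = T → F = F
F ∉ {T, both}.

No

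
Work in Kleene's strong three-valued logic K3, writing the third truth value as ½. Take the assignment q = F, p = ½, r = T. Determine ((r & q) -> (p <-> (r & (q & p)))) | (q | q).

r & q = T & F = F
q & p = F & ½ = F
r & (q & p) = T & F = F
p <-> (r & (q & p)) = ½ <-> F = ½
(r & q) -> (p <-> (r & (q & p))) = F -> ½ = T  [~F | ½]
q | q = F | F = F
((r & q) -> (p <-> (r & (q & p)))) | (q | q) = T | F = T

T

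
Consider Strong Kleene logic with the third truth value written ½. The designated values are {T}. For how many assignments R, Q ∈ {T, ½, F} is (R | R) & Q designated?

1

Designated under: (R=T, Q=T).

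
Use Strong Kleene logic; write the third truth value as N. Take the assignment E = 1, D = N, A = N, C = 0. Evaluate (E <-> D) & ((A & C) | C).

0

E <-> D = 1 <-> N = N
A & C = N & 0 = 0
(A & C) | C = 0 | 0 = 0
(E <-> D) & ((A & C) | C) = N & 0 = 0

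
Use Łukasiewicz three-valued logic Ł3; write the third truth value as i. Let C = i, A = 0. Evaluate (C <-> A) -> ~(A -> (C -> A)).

i

C <-> A = i <-> 0 = i  [1 − |½−0|]
C -> A = i -> 0 = i
A -> (C -> A) = 0 -> i = 1
~(A -> (C -> A)) = ~1 = 0
(C <-> A) -> ~(A -> (C -> A)) = i -> 0 = i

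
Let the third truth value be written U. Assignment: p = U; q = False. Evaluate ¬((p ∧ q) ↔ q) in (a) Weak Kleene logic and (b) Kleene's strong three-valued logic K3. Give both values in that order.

U; False

In Weak Kleene logic: p ∧ q = U ∧ False = U
(p ∧ q) ↔ q = U ↔ False = U
¬((p ∧ q) ↔ q) = ¬U = U
In Kleene's strong three-valued logic K3: p ∧ q = U ∧ False = False
(p ∧ q) ↔ q = False ↔ False = True
¬((p ∧ q) ↔ q) = ¬True = False
They differ because Weak Kleene logic and Kleene's strong three-valued logic K3 treat U differently under the binary connectives.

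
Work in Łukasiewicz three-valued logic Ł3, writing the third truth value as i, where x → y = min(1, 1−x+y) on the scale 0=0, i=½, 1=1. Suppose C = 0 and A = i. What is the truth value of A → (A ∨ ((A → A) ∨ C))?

1

A → A = i → i = 1  [min(1, 1−½+½)]
(A → A) ∨ C = 1 ∨ 0 = 1
A ∨ ((A → A) ∨ C) = i ∨ 1 = 1
A → (A ∨ ((A → A) ∨ C)) = i → 1 = 1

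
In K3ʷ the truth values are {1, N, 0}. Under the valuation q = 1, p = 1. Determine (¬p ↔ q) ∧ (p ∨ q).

0

¬p = ¬1 = 0
¬p ↔ q = 0 ↔ 1 = 0
p ∨ q = 1 ∨ 1 = 1
(¬p ↔ q) ∧ (p ∨ q) = 0 ∧ 1 = 0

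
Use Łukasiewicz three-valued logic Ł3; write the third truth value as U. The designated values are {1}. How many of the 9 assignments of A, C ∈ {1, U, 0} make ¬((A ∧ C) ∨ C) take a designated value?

3

Designated under: (A=1, C=0); (A=U, C=0); (A=0, C=0).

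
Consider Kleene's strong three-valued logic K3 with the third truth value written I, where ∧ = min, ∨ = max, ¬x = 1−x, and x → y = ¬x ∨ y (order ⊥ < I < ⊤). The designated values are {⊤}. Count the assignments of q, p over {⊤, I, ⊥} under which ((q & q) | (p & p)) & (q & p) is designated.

1

Designated under: (q=⊤, p=⊤).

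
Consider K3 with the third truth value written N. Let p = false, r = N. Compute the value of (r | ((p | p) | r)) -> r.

N

p | p = false | false = false
(p | p) | r = false | N = N
r | ((p | p) | r) = N | N = N
(r | ((p | p) | r)) -> r = N -> N = N  [~N | N]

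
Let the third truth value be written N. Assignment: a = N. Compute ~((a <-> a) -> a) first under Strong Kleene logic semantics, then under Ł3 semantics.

In Strong Kleene logic: a <-> a = N <-> N = N
(a <-> a) -> a = N -> N = N  [~N | N]
~((a <-> a) -> a) = ~N = N
In Ł3: a <-> a = N <-> N = ⊤  [1 − |½−½|]
(a <-> a) -> a = ⊤ -> N = N
~((a <-> a) -> a) = ~N = N

N; N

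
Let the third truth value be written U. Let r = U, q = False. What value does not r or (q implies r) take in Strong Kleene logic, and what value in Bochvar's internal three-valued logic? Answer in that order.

In Strong Kleene logic: not r = not U = U
q implies r = False implies U = True  [not False or U]
not r or (q implies r) = U or True = True
In Bochvar's internal three-valued logic: not r = not U = U
q implies r = False implies U = U  [any arg is the third value ⇒ result is the third value]
not r or (q implies r) = U or U = U
They differ because Strong Kleene logic and Bochvar's internal three-valued logic treat U differently under the binary connectives.

True; U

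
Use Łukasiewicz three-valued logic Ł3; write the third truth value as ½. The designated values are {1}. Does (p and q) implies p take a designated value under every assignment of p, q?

Every assignment of p, q over {1, ½, 0} gives a value in {1}.
In particular, with p=½, q=½: (p and q) implies p = 1.

Yes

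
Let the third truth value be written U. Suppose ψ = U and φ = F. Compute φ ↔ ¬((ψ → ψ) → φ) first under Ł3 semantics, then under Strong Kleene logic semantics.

F; U

In Ł3: ψ → ψ = U → U = T  [min(1, 1−½+½)]
(ψ → ψ) → φ = T → F = F
¬((ψ → ψ) → φ) = ¬F = T
φ ↔ ¬((ψ → ψ) → φ) = F ↔ T = F
In Strong Kleene logic: ψ → ψ = U → U = U  [¬U ∨ U]
(ψ → ψ) → φ = U → F = U
¬((ψ → ψ) → φ) = ¬U = U
φ ↔ ¬((ψ → ψ) → φ) = F ↔ U = U
They differ because Ł3 and Strong Kleene logic treat U differently under implication.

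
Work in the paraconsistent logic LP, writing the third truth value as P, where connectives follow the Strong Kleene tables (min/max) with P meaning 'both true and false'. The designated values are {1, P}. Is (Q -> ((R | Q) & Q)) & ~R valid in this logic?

Countermodel: Q=1, R=1 gives 0, which is not designated.

No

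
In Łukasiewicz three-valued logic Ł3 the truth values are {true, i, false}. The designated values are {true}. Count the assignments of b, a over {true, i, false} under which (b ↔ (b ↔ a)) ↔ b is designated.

3

Designated under: (b=true, a=true); (b=i, a=i); (b=false, a=false).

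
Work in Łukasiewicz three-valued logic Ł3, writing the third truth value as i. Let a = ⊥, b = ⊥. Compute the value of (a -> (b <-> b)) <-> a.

b <-> b = ⊥ <-> ⊥ = ⊤
a -> (b <-> b) = ⊥ -> ⊤ = ⊤
(a -> (b <-> b)) <-> a = ⊤ <-> ⊥ = ⊥

⊥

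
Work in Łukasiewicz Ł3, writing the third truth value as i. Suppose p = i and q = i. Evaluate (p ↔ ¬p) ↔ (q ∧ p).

i

¬p = ¬i = i
p ↔ ¬p = i ↔ i = true  [1 − |½−½|]
q ∧ p = i ∧ i = i
(p ↔ ¬p) ↔ (q ∧ p) = true ↔ i = i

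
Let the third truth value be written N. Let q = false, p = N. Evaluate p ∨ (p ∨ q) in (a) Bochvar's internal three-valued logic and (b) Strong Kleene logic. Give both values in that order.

In Bochvar's internal three-valued logic: p ∨ q = N ∨ false = N
p ∨ (p ∨ q) = N ∨ N = N
In Strong Kleene logic: p ∨ q = N ∨ false = N
p ∨ (p ∨ q) = N ∨ N = N

N; N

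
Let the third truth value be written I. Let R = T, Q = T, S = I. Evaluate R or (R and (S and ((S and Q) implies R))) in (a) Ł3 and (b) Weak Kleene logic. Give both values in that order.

In Ł3: S and Q = I and T = I
(S and Q) implies R = I implies T = T
S and ((S and Q) implies R) = I and T = I
R and (S and ((S and Q) implies R)) = T and I = I
R or (R and (S and ((S and Q) implies R))) = T or I = T
In Weak Kleene logic: S and Q = I and T = I
(S and Q) implies R = I implies T = I
S and ((S and Q) implies R) = I and I = I
R and (S and ((S and Q) implies R)) = T and I = I
R or (R and (S and ((S and Q) implies R))) = T or I = I
They differ because Ł3 and Weak Kleene logic treat I differently under the binary connectives.

T; I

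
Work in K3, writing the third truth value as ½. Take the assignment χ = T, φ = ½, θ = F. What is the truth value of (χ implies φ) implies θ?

½

χ implies φ = T implies ½ = ½  [not T or ½]
(χ implies φ) implies θ = ½ implies F = ½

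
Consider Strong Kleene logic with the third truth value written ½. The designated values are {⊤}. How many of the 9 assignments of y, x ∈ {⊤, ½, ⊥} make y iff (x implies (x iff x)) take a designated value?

Designated under: (y=⊤, x=⊤); (y=⊤, x=⊥).

2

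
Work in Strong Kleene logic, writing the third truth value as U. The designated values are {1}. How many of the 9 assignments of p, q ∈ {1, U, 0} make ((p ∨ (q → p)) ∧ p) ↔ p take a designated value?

6

Of the 9 assignments, 6 give a value in {1}.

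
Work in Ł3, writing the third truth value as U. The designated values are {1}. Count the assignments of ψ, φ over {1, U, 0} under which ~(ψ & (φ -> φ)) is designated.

Designated under: (ψ=0, φ=1); (ψ=0, φ=U); (ψ=0, φ=0).

3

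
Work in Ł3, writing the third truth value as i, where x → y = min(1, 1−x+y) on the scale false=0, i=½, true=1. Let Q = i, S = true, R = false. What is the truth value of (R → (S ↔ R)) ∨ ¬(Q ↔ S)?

S ↔ R = true ↔ false = false
R → (S ↔ R) = false → false = true
Q ↔ S = i ↔ true = i  [1 − |½−1|]
¬(Q ↔ S) = ¬i = i
(R → (S ↔ R)) ∨ ¬(Q ↔ S) = true ∨ i = true

true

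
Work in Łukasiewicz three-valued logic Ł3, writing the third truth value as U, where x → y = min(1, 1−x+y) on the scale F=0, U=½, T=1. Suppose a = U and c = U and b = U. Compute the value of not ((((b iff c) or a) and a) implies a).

F

b iff c = U iff U = T  [1 − |½−½|]
(b iff c) or a = T or U = T
((b iff c) or a) and a = T and U = U
(((b iff c) or a) and a) implies a = U implies U = T
not ((((b iff c) or a) and a) implies a) = not T = F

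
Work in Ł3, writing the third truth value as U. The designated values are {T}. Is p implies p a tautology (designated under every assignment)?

Every assignment of p over {T, U, F} gives a value in {T}.
In particular, with p=U: p implies p = T.

Yes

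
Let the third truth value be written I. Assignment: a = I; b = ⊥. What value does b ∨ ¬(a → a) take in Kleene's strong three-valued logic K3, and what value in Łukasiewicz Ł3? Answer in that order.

In Kleene's strong three-valued logic K3: a → a = I → I = I  [¬I ∨ I]
¬(a → a) = ¬I = I
b ∨ ¬(a → a) = ⊥ ∨ I = I
In Łukasiewicz Ł3: a → a = I → I = ⊤  [min(1, 1−½+½)]
¬(a → a) = ¬⊤ = ⊥
b ∨ ¬(a → a) = ⊥ ∨ ⊥ = ⊥
They differ because Kleene's strong three-valued logic K3 and Łukasiewicz Ł3 treat I differently under implication.

I; ⊥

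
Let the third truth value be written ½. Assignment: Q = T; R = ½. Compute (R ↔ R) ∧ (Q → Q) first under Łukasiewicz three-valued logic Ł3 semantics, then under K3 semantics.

T; ½

In Łukasiewicz three-valued logic Ł3: R ↔ R = ½ ↔ ½ = T
Q → Q = T → T = T
(R ↔ R) ∧ (Q → Q) = T ∧ T = T
In K3: R ↔ R = ½ ↔ ½ = ½
Q → Q = T → T = T
(R ↔ R) ∧ (Q → Q) = ½ ∧ T = ½
They differ because Łukasiewicz three-valued logic Ł3 and K3 treat ½ differently under implication.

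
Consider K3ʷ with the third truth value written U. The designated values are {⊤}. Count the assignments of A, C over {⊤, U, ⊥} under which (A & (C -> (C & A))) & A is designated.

2

Designated under: (A=⊤, C=⊤); (A=⊤, C=⊥).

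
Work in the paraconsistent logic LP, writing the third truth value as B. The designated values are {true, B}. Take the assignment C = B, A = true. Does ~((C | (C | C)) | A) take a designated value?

No

C | C = B | B = B
C | (C | C) = B | B = B
(C | (C | C)) | A = B | true = true
~((C | (C | C)) | A) = ~true = false
false ∉ {true, B}.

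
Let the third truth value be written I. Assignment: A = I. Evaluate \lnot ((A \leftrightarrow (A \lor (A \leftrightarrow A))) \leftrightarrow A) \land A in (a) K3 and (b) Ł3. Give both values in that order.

I; False

In K3: A \leftrightarrow A = I \leftrightarrow I = I
A \lor (A \leftrightarrow A) = I \lor I = I
A \leftrightarrow (A \lor (A \leftrightarrow A)) = I \leftrightarrow I = I
(A \leftrightarrow (A \lor (A \leftrightarrow A))) \leftrightarrow A = I \leftrightarrow I = I
\lnot ((A \leftrightarrow (A \lor (A \leftrightarrow A))) \leftrightarrow A) = \lnot I = I
\lnot ((A \leftrightarrow (A \lor (A \leftrightarrow A))) \leftrightarrow A) \land A = I \land I = I
In Ł3: A \leftrightarrow A = I \leftrightarrow I = True  [1 − |½−½|]
A \lor (A \leftrightarrow A) = I \lor True = True
A \leftrightarrow (A \lor (A \leftrightarrow A)) = I \leftrightarrow True = I
(A \leftrightarrow (A \lor (A \leftrightarrow A))) \leftrightarrow A = I \leftrightarrow I = True
\lnot ((A \leftrightarrow (A \lor (A \leftrightarrow A))) \leftrightarrow A) = \lnot True = False
\lnot ((A \leftrightarrow (A \lor (A \leftrightarrow A))) \leftrightarrow A) \land A = False \land I = False
They differ because K3 and Ł3 treat I differently under implication.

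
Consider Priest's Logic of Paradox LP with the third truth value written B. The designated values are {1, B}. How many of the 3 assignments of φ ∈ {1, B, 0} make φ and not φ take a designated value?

φ=1: 0 ·
φ=B: B ✓
φ=0: 0 ·

1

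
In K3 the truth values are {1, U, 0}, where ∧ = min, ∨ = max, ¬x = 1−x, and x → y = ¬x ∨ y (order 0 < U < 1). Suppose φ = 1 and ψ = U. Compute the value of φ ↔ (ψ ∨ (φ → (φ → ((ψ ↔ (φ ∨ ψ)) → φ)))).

φ ∨ ψ = 1 ∨ U = 1
ψ ↔ (φ ∨ ψ) = U ↔ 1 = U
(ψ ↔ (φ ∨ ψ)) → φ = U → 1 = 1  [¬U ∨ 1]
φ → ((ψ ↔ (φ ∨ ψ)) → φ) = 1 → 1 = 1
φ → (φ → ((ψ ↔ (φ ∨ ψ)) → φ)) = 1 → 1 = 1
ψ ∨ (φ → (φ → ((ψ ↔ (φ ∨ ψ)) → φ))) = U ∨ 1 = 1
φ ↔ (ψ ∨ (φ → (φ → ((ψ ↔ (φ ∨ ψ)) → φ)))) = 1 ↔ 1 = 1

1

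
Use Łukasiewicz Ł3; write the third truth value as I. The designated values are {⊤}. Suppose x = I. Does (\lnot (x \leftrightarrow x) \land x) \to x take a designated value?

Yes

x \leftrightarrow x = I \leftrightarrow I = ⊤  [1 − |½−½|]
\lnot (x \leftrightarrow x) = \lnot ⊤ = ⊥
\lnot (x \leftrightarrow x) \land x = ⊥ \land I = ⊥
(\lnot (x \leftrightarrow x) \land x) \to x = ⊥ \to I = ⊤
⊤ ∈ {⊤}.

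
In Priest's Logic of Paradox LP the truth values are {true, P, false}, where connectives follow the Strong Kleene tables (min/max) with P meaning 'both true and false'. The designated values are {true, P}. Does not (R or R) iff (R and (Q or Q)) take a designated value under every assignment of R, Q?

No

Countermodel: R=true, Q=true gives false, which is not designated.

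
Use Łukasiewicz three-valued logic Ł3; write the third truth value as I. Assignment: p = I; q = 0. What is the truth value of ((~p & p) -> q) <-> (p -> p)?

I

~p = ~I = I
~p & p = I & I = I
(~p & p) -> q = I -> 0 = I  [min(1, 1−½+0)]
p -> p = I -> I = 1
((~p & p) -> q) <-> (p -> p) = I <-> 1 = I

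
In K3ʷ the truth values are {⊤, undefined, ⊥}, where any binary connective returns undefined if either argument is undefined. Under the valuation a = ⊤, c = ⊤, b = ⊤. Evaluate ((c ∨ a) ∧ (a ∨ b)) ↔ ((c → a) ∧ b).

c ∨ a = ⊤ ∨ ⊤ = ⊤
a ∨ b = ⊤ ∨ ⊤ = ⊤
(c ∨ a) ∧ (a ∨ b) = ⊤ ∧ ⊤ = ⊤
c → a = ⊤ → ⊤ = ⊤
(c → a) ∧ b = ⊤ ∧ ⊤ = ⊤
((c ∨ a) ∧ (a ∨ b)) ↔ ((c → a) ∧ b) = ⊤ ↔ ⊤ = ⊤

⊤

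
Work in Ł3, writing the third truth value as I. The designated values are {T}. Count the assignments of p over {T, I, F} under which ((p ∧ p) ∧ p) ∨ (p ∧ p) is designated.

1

p=T: T ✓
p=I: I ·
p=F: F ·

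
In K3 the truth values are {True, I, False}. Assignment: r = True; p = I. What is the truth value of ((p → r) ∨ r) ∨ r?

p → r = I → True = True  [¬I ∨ True]
(p → r) ∨ r = True ∨ True = True
((p → r) ∨ r) ∨ r = True ∨ True = True

True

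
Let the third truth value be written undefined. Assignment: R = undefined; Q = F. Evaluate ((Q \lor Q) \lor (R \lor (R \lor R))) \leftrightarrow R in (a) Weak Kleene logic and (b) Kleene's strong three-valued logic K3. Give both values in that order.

In Weak Kleene logic: Q \lor Q = F \lor F = F
R \lor R = undefined \lor undefined = undefined
R \lor (R \lor R) = undefined \lor undefined = undefined
(Q \lor Q) \lor (R \lor (R \lor R)) = F \lor undefined = undefined
((Q \lor Q) \lor (R \lor (R \lor R))) \leftrightarrow R = undefined \leftrightarrow undefined = undefined
In Kleene's strong three-valued logic K3: Q \lor Q = F \lor F = F
R \lor R = undefined \lor undefined = undefined
R \lor (R \lor R) = undefined \lor undefined = undefined
(Q \lor Q) \lor (R \lor (R \lor R)) = F \lor undefined = undefined
((Q \lor Q) \lor (R \lor (R \lor R))) \leftrightarrow R = undefined \leftrightarrow undefined = undefined

undefined; undefined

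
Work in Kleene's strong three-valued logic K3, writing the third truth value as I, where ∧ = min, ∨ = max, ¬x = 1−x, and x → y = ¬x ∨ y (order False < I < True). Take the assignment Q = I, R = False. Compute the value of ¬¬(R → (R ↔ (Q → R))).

Q → R = I → False = I
R ↔ (Q → R) = False ↔ I = I
R → (R ↔ (Q → R)) = False → I = True
¬(R → (R ↔ (Q → R))) = ¬True = False
¬¬(R → (R ↔ (Q → R))) = ¬False = True

True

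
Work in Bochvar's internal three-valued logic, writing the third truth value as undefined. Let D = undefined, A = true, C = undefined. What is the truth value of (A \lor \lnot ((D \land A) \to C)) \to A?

D \land A = undefined \land true = undefined
(D \land A) \to C = undefined \to undefined = undefined
\lnot ((D \land A) \to C) = \lnot undefined = undefined
A \lor \lnot ((D \land A) \to C) = true \lor undefined = undefined
(A \lor \lnot ((D \land A) \to C)) \to A = undefined \to true = undefined

undefined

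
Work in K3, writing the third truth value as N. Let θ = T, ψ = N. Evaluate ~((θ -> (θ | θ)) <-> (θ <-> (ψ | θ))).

F

θ | θ = T | T = T
θ -> (θ | θ) = T -> T = T
ψ | θ = N | T = T
θ <-> (ψ | θ) = T <-> T = T
(θ -> (θ | θ)) <-> (θ <-> (ψ | θ)) = T <-> T = T
~((θ -> (θ | θ)) <-> (θ <-> (ψ | θ))) = ~T = F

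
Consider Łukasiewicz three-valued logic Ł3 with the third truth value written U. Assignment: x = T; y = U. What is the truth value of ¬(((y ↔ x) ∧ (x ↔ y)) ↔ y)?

y ↔ x = U ↔ T = U  [1 − |½−1|]
x ↔ y = T ↔ U = U
(y ↔ x) ∧ (x ↔ y) = U ∧ U = U
((y ↔ x) ∧ (x ↔ y)) ↔ y = U ↔ U = T
¬(((y ↔ x) ∧ (x ↔ y)) ↔ y) = ¬T = F

F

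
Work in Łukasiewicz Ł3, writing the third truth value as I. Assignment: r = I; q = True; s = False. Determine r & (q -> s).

False

q -> s = True -> False = False
r & (q -> s) = I & False = False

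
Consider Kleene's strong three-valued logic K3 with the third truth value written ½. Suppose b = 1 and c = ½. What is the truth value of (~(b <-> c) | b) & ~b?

b <-> c = 1 <-> ½ = ½
~(b <-> c) = ~½ = ½
~(b <-> c) | b = ½ | 1 = 1
~b = ~1 = 0
(~(b <-> c) | b) & ~b = 1 & 0 = 0

0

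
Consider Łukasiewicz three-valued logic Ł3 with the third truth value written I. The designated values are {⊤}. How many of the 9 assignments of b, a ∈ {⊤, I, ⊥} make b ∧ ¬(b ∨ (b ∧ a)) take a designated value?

Of the 9 assignments, 0 give a value in {⊤}.

0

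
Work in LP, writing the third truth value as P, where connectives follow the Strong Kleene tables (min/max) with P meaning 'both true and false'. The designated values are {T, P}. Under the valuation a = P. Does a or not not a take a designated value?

not a = not P = P
not not a = not P = P
a or not not a = P or P = P
P ∈ {T, P}.

Yes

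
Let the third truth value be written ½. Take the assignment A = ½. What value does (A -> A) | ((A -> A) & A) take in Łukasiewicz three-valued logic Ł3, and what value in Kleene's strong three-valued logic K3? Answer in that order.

1; ½

In Łukasiewicz three-valued logic Ł3: A -> A = ½ -> ½ = 1  [min(1, 1−½+½)]
A -> A = ½ -> ½ = 1
(A -> A) & A = 1 & ½ = ½
(A -> A) | ((A -> A) & A) = 1 | ½ = 1
In Kleene's strong three-valued logic K3: A -> A = ½ -> ½ = ½  [~½ | ½]
A -> A = ½ -> ½ = ½
(A -> A) & A = ½ & ½ = ½
(A -> A) | ((A -> A) & A) = ½ | ½ = ½
They differ because Łukasiewicz three-valued logic Ł3 and Kleene's strong three-valued logic K3 treat ½ differently under implication.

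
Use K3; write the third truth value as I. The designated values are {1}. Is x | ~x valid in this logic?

Countermodel: x=I gives I, which is not designated.

No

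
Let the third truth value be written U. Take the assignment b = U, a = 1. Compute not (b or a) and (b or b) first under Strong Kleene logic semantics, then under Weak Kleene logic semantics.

0; U

In Strong Kleene logic: b or a = U or 1 = 1
not (b or a) = not 1 = 0
b or b = U or U = U
not (b or a) and (b or b) = 0 and U = 0
In Weak Kleene logic: b or a = U or 1 = U
not (b or a) = not U = U
b or b = U or U = U
not (b or a) and (b or b) = U and U = U
They differ because Strong Kleene logic and Weak Kleene logic treat U differently under the binary connectives.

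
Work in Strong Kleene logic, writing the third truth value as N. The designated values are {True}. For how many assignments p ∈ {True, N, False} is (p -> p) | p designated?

p=True: True ✓
p=N: N ·
p=False: True ✓

2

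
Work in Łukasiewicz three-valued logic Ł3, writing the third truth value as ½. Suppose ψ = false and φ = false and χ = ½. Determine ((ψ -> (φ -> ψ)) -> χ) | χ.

φ -> ψ = false -> false = true
ψ -> (φ -> ψ) = false -> true = true
(ψ -> (φ -> ψ)) -> χ = true -> ½ = ½  [min(1, 1−1+½)]
((ψ -> (φ -> ψ)) -> χ) | χ = ½ | ½ = ½

½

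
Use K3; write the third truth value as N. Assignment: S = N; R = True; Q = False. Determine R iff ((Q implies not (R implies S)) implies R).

R implies S = True implies N = N  [not True or N]
not (R implies S) = not N = N
Q implies not (R implies S) = False implies N = True
(Q implies not (R implies S)) implies R = True implies True = True
R iff ((Q implies not (R implies S)) implies R) = True iff True = True

True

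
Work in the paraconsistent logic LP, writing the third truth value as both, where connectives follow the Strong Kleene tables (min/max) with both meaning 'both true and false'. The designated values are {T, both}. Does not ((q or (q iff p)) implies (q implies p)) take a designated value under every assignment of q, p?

No

Countermodel: q=T, p=T gives F, which is not designated.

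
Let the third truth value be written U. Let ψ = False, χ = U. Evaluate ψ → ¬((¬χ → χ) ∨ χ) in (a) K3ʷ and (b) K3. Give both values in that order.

In K3ʷ: ¬χ = ¬U = U
¬χ → χ = U → U = U  [any arg is the third value ⇒ result is the third value]
(¬χ → χ) ∨ χ = U ∨ U = U
¬((¬χ → χ) ∨ χ) = ¬U = U
ψ → ¬((¬χ → χ) ∨ χ) = False → U = U
In K3: ¬χ = ¬U = U
¬χ → χ = U → U = U  [¬U ∨ U]
(¬χ → χ) ∨ χ = U ∨ U = U
¬((¬χ → χ) ∨ χ) = ¬U = U
ψ → ¬((¬χ → χ) ∨ χ) = False → U = True
They differ because K3ʷ and K3 treat U differently under the binary connectives.

U; True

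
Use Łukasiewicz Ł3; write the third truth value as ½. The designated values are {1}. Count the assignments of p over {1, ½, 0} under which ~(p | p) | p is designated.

p=1: 1 ✓
p=½: ½ ·
p=0: 1 ✓

2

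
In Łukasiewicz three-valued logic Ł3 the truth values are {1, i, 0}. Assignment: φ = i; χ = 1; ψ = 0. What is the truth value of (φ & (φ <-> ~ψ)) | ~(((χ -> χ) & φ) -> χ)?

i

~ψ = ~0 = 1
φ <-> ~ψ = i <-> 1 = i  [1 − |½−1|]
φ & (φ <-> ~ψ) = i & i = i
χ -> χ = 1 -> 1 = 1
(χ -> χ) & φ = 1 & i = i
((χ -> χ) & φ) -> χ = i -> 1 = 1
~(((χ -> χ) & φ) -> χ) = ~1 = 0
(φ & (φ <-> ~ψ)) | ~(((χ -> χ) & φ) -> χ) = i | 0 = i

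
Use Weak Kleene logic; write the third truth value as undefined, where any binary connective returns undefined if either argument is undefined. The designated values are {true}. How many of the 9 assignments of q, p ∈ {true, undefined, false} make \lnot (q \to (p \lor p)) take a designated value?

Designated under: (q=true, p=false).

1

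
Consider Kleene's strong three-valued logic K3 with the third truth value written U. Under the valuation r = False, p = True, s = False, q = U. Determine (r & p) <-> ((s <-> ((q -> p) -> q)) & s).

r & p = False & True = False
q -> p = U -> True = True  [~U | True]
(q -> p) -> q = True -> U = U
s <-> ((q -> p) -> q) = False <-> U = U
(s <-> ((q -> p) -> q)) & s = U & False = False
(r & p) <-> ((s <-> ((q -> p) -> q)) & s) = False <-> False = True

True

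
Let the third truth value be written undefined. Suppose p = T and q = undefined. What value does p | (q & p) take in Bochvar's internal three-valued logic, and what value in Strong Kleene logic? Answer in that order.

undefined; T

In Bochvar's internal three-valued logic: q & p = undefined & T = undefined
p | (q & p) = T | undefined = undefined
In Strong Kleene logic: q & p = undefined & T = undefined
p | (q & p) = T | undefined = T
They differ because Bochvar's internal three-valued logic and Strong Kleene logic treat undefined differently under the binary connectives.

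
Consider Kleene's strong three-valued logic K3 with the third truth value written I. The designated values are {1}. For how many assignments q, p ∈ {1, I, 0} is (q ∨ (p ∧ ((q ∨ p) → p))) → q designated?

Designated under: (q=1, p=1); (q=1, p=I); (q=1, p=0); (q=0, p=0).

4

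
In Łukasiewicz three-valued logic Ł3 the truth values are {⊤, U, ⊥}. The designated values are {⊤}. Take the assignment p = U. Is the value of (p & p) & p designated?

No

p & p = U & U = U
(p & p) & p = U & U = U
U ∉ {⊤}.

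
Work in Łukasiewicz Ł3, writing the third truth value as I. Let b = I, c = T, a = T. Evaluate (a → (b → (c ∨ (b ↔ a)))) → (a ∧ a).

b ↔ a = I ↔ T = I
c ∨ (b ↔ a) = T ∨ I = T
b → (c ∨ (b ↔ a)) = I → T = T
a → (b → (c ∨ (b ↔ a))) = T → T = T
a ∧ a = T ∧ T = T
(a → (b → (c ∨ (b ↔ a)))) → (a ∧ a) = T → T = T

T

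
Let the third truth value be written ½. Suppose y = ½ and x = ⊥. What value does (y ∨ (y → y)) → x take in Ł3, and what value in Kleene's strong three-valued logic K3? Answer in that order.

In Ł3: y → y = ½ → ½ = ⊤  [min(1, 1−½+½)]
y ∨ (y → y) = ½ ∨ ⊤ = ⊤
(y ∨ (y → y)) → x = ⊤ → ⊥ = ⊥
In Kleene's strong three-valued logic K3: y → y = ½ → ½ = ½  [¬½ ∨ ½]
y ∨ (y → y) = ½ ∨ ½ = ½
(y ∨ (y → y)) → x = ½ → ⊥ = ½
They differ because Ł3 and Kleene's strong three-valued logic K3 treat ½ differently under implication.

⊥; ½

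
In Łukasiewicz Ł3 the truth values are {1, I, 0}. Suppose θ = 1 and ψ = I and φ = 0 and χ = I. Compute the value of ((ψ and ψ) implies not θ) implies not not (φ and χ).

ψ and ψ = I and I = I
not θ = not 1 = 0
(ψ and ψ) implies not θ = I implies 0 = I  [min(1, 1−½+0)]
φ and χ = 0 and I = 0
not (φ and χ) = not 0 = 1
not not (φ and χ) = not 1 = 0
((ψ and ψ) implies not θ) implies not not (φ and χ) = I implies 0 = I

I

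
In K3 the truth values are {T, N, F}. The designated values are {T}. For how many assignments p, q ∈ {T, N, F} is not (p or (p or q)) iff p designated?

Designated under: (p=F, q=T).

1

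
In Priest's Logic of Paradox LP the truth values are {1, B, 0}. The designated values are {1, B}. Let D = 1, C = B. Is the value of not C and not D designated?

No

not C = not B = B
not D = not 1 = 0
not C and not D = B and 0 = 0
0 ∉ {1, B}.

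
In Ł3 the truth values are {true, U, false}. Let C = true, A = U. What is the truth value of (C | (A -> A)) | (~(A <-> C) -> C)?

A -> A = U -> U = true
C | (A -> A) = true | true = true
A <-> C = U <-> true = U
~(A <-> C) = ~U = U
~(A <-> C) -> C = U -> true = true
(C | (A -> A)) | (~(A <-> C) -> C) = true | true = true

true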